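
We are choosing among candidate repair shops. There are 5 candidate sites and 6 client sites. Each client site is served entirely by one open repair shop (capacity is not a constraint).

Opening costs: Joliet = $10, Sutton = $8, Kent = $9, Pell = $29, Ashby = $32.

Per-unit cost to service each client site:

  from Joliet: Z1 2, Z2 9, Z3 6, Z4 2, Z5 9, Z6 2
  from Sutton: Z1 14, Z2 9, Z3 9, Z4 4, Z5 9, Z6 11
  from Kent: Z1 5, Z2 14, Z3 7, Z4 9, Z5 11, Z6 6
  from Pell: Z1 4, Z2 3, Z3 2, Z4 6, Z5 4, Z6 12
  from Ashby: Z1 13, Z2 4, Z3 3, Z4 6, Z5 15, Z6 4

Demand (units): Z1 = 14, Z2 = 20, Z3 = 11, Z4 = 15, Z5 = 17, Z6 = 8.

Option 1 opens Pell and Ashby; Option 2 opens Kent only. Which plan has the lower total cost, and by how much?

Option 1: {Pell, Ashby}: Z1→Pell 4·14=56, Z2→Pell 3·20=60, Z3→Pell 2·11=22, Z4→Pell 6·15=90, Z5→Pell 4·17=68, Z6→Ashby 4·8=32. Service 328; fixed 61; total 389.
Option 2: {Kent}: Z1→Kent 5·14=70, Z2→Kent 14·20=280, Z3→Kent 7·11=77, Z4→Kent 9·15=135, Z5→Kent 11·17=187, Z6→Kent 6·8=48. Service 797; fixed 9; total 806.
Difference: |389 − 806| = 417.

Option 1 is cheaper by 417.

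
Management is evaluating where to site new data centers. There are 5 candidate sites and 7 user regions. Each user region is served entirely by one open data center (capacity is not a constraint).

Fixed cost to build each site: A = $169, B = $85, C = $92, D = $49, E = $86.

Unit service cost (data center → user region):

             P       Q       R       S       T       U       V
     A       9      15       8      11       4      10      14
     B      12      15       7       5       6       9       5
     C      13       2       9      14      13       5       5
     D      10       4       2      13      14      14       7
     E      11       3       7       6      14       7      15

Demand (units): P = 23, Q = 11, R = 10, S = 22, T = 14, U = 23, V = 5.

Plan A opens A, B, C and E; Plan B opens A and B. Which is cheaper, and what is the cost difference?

Plan A: {A, B, C, E}: P→A 9·23=207, Q→C 2·11=22, R→B 7·10=70, S→B 5·22=110, T→A 4·14=56, U→C 5·23=115, V→B 5·5=25. Service 605; fixed 432; total 1037.
Plan B: {A, B}: P→A 9·23=207, Q→A 15·11=165, R→B 7·10=70, S→B 5·22=110, T→A 4·14=56, U→B 9·23=207, V→B 5·5=25. Service 840; fixed 254; total 1094.
Difference: |1037 − 1094| = 57.

Plan A is cheaper by 57.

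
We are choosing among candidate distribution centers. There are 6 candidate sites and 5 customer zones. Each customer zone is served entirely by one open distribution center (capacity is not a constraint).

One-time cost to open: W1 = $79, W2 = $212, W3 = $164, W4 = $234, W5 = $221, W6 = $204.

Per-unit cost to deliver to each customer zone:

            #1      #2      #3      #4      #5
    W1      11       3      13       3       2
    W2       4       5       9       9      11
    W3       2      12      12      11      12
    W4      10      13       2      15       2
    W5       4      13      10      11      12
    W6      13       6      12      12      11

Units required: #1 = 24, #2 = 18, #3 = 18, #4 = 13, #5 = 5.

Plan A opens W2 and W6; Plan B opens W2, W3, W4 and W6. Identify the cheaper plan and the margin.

Plan A: {W2, W6}: #1→W2 4·24=96, #2→W2 5·18=90, #3→W2 9·18=162, #4→W2 9·13=117, #5→W2 11·5=55. Service 520; fixed 416; total 936.
Plan B: {W2, W3, W4, W6}: #1→W3 2·24=48, #2→W2 5·18=90, #3→W4 2·18=36, #4→W2 9·13=117, #5→W4 2·5=10. Service 301; fixed 814; total 1115.
Difference: |936 − 1115| = 179.

Plan A is cheaper by 179.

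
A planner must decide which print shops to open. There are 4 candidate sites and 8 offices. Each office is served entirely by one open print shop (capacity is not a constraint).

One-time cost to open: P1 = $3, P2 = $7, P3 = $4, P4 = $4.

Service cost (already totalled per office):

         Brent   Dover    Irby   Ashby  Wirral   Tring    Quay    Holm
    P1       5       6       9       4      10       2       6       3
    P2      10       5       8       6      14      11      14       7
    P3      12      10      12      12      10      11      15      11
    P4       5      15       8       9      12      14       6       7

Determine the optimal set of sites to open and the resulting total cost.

Open P1 only; minimum total cost 48.

For any fixed open set, each office goes to its cheapest open site; total = fixed + service.
{P1}: Brent→P1 5, Dover→P1 6, Irby→P1 9, Ashby→P1 4, Wirral→P1 10, Tring→P1 2, Quay→P1 6, Holm→P1 3. Service 45; fixed 3; total 48.
{P1, P4}: Brent→P1 5, Dover→P1 6, Irby→P4 8, Ashby→P1 4, Wirral→P1 10, Tring→P1 2, Quay→P1 6, Holm→P1 3. Service 44; fixed 7; total 51.
{P1, P3}: service 45 + fixed 7 = 52
{P1, P2, P3, P4}: Brent→P1 5, Dover→P2 5, Irby→P2 8, Ashby→P1 4, Wirral→P1 10, Tring→P1 2, Quay→P1 6, Holm→P1 3. Service 43; fixed 18; total 61.
No other subset beats 48.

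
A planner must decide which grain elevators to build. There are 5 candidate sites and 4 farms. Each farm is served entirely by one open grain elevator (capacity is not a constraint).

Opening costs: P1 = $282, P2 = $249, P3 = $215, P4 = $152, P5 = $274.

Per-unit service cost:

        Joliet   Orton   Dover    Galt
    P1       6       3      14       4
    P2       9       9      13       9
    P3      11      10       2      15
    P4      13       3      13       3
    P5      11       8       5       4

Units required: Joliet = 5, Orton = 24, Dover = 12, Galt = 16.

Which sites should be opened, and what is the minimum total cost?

Open P4 only; minimum total cost 493.

For any fixed open set, each farm goes to its cheapest open site; total = fixed + service.
{P4}: Joliet→P4 13·5=65, Orton→P4 3·24=72, Dover→P4 13·12=156, Galt→P4 3·16=48. Service 341; fixed 152; total 493.
{P3, P4}: service 199 + fixed 367 = 566
{P1}: Joliet→P1 6·5=30, Orton→P1 3·24=72, Dover→P1 14·12=168, Galt→P1 4·16=64. Service 334; fixed 282; total 616.
{P1, P2, P3, P4, P5}: Joliet→P1 6·5=30, Orton→P1 3·24=72, Dover→P3 2·12=24, Galt→P4 3·16=48. Service 174; fixed 1172; total 1346.
No other subset beats 493.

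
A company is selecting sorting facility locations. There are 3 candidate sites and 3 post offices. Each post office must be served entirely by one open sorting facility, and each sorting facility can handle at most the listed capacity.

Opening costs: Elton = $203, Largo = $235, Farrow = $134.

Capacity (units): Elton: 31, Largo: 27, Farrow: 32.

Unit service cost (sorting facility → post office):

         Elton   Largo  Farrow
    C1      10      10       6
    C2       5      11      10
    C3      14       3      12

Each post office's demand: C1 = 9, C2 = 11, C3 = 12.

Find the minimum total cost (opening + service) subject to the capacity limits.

Open {Farrow}: C1→Farrow 6·9=54, C2→Farrow 10·11=110, C3→Farrow 12·12=144.
Loads: Farrow carries 32/32. Service 308; fixed 134; total 442.
Next best feasible plan costs 569.

Minimum total cost: 442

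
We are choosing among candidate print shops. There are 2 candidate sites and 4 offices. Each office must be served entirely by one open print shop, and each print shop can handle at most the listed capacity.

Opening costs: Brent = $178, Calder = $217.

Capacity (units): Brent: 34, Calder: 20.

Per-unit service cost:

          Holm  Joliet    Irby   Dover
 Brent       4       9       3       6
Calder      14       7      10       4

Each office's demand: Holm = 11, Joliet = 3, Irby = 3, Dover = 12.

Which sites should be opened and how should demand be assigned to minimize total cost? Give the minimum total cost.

Open {Brent}: Holm→Brent 4·11=44, Joliet→Brent 9·3=27, Irby→Brent 3·3=9, Dover→Brent 6·12=72.
Loads: Brent carries 29/34. Service 152; fixed 178; total 330.
Next best feasible plan costs 517.

Minimum total cost: 330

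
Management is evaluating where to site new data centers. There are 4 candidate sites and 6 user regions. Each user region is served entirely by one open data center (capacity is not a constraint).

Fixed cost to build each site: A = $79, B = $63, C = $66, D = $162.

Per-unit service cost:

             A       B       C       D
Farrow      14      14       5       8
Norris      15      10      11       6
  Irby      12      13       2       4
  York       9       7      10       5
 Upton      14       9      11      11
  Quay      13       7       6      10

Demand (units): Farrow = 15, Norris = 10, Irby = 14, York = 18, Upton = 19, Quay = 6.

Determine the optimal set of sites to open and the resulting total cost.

For any fixed open set, each user region goes to its cheapest open site; total = fixed + service.
{B, C}: Farrow→C 5·15=75, Norris→B 10·10=100, Irby→C 2·14=28, York→B 7·18=126, Upton→B 9·19=171, Quay→C 6·6=36. Service 536; fixed 129; total 665.
{C}: service 638 + fixed 66 = 704
{C, D}: service 498 + fixed 228 = 726
{A, B, C, D}: Farrow→C 5·15=75, Norris→D 6·10=60, Irby→C 2·14=28, York→D 5·18=90, Upton→B 9·19=171, Quay→C 6·6=36. Service 460; fixed 370; total 830.
(All 15 nonempty subsets were checked; B and C is lowest.)

Open B and C; minimum total cost 665.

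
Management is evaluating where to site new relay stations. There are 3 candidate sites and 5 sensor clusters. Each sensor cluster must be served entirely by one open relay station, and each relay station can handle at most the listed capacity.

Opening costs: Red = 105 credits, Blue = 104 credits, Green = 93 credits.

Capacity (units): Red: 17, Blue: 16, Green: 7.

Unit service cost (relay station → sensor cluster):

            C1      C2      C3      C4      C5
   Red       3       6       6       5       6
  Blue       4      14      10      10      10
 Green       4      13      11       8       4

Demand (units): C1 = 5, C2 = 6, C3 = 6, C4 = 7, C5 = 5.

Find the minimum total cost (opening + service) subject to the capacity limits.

Open {Red, Blue}: C1→Blue 4·5=20, C2→Red 6·6=36, C3→Red 6·6=36, C4→Blue 10·7=70, C5→Red 6·5=30.
Loads: Red carries 17/17, Blue carries 12/16. Service 192; fixed 209; total 401.
Next best feasible plan costs 410.

Minimum total cost: 401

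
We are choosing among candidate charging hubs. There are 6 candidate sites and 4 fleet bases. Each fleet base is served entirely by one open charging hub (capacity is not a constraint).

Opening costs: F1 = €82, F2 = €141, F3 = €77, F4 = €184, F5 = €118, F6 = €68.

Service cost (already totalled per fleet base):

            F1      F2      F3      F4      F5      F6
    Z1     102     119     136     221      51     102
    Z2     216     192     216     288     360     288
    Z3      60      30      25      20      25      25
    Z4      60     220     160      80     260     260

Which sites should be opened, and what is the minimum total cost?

For any fixed open set, each fleet base goes to its cheapest open site; total = fixed + service.
{F1}: Z1→F1 102, Z2→F1 216, Z3→F1 60, Z4→F1 60. Service 438; fixed 82; total 520.
{F1, F5}: Z1→F5 51, Z2→F1 216, Z3→F5 25, Z4→F1 60. Service 352; fixed 200; total 552.
{F1, F6}: service 403 + fixed 150 = 553
{F1, F2, F3, F4, F5, F6}: service 323 + fixed 670 = 993
No other subset beats 520.

Open F1 only; minimum total cost 520.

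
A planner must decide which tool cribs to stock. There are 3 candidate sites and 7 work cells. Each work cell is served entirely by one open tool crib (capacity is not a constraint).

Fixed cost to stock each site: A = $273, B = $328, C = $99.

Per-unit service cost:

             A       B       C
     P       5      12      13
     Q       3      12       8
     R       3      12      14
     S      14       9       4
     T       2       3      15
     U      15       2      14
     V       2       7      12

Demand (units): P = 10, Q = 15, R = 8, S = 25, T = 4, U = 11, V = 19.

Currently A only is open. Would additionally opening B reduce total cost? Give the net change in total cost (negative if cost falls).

Current service cost with {A}: 680.
Adding B: each work cell re-picks its cheapest; new service cost 412, saving 268.
Extra fixed cost: 328. Net change = 328 − 268 = 60.
(Totals: 953 → 1013.)

No — net change +60 (cost rises by 60).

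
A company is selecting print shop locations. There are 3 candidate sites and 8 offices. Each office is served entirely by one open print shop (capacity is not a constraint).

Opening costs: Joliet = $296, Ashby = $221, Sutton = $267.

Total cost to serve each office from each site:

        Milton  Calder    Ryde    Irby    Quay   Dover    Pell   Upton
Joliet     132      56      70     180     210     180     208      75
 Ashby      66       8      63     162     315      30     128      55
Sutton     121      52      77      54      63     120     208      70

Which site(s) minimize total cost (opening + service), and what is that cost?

For any fixed open set, each office goes to its cheapest open site; total = fixed + service.
{Ashby, Sutton}: Milton→Ashby 66, Calder→Ashby 8, Ryde→Ashby 63, Irby→Sutton 54, Quay→Sutton 63, Dover→Ashby 30, Pell→Ashby 128, Upton→Ashby 55. Service 467; fixed 488; total 955.
{Sutton}: service 765 + fixed 267 = 1032
{Ashby}: Milton→Ashby 66, Calder→Ashby 8, Ryde→Ashby 63, Irby→Ashby 162, Quay→Ashby 315, Dover→Ashby 30, Pell→Ashby 128, Upton→Ashby 55. Service 827; fixed 221; total 1048.
{Joliet, Ashby, Sutton}: Milton→Ashby 66, Calder→Ashby 8, Ryde→Ashby 63, Irby→Sutton 54, Quay→Sutton 63, Dover→Ashby 30, Pell→Ashby 128, Upton→Ashby 55. Service 467; fixed 784; total 1251.
(All 7 nonempty subsets were checked; Ashby and Sutton is lowest.)

Open Ashby and Sutton; minimum total cost 955.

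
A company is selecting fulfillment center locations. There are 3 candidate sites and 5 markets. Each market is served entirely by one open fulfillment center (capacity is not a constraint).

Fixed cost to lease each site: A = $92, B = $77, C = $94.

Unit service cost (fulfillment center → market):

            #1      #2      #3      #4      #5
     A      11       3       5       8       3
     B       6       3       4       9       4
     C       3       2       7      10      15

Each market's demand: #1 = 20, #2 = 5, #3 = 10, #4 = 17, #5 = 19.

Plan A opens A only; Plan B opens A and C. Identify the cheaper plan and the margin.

Plan B is cheaper by 71.

Plan A: {A}: #1→A 11·20=220, #2→A 3·5=15, #3→A 5·10=50, #4→A 8·17=136, #5→A 3·19=57. Service 478; fixed 92; total 570.
Plan B: {A, C}: #1→C 3·20=60, #2→C 2·5=10, #3→A 5·10=50, #4→A 8·17=136, #5→A 3·19=57. Service 313; fixed 186; total 499.
Difference: |570 − 499| = 71.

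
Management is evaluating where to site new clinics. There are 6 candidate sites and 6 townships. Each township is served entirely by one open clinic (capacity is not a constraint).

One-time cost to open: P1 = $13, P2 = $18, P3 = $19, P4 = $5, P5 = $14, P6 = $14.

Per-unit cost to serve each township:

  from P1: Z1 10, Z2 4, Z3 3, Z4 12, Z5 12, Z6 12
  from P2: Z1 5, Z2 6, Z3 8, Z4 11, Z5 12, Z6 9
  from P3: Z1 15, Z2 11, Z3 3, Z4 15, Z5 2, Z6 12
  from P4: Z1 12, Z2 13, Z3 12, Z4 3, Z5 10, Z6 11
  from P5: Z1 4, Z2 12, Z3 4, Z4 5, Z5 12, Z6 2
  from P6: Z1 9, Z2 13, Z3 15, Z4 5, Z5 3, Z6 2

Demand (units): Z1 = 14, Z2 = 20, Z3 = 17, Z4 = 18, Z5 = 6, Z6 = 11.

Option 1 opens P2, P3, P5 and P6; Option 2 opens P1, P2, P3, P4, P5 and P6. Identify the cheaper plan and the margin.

Option 2 is cheaper by 58.

Option 1: {P2, P3, P5, P6}: Z1→P5 4·14=56, Z2→P2 6·20=120, Z3→P3 3·17=51, Z4→P5 5·18=90, Z5→P3 2·6=12, Z6→P5 2·11=22. Service 351; fixed 65; total 416.
Option 2: {P1, P2, P3, P4, P5, P6}: Z1→P5 4·14=56, Z2→P1 4·20=80, Z3→P1 3·17=51, Z4→P4 3·18=54, Z5→P3 2·6=12, Z6→P5 2·11=22. Service 275; fixed 83; total 358.
Difference: |416 − 358| = 58.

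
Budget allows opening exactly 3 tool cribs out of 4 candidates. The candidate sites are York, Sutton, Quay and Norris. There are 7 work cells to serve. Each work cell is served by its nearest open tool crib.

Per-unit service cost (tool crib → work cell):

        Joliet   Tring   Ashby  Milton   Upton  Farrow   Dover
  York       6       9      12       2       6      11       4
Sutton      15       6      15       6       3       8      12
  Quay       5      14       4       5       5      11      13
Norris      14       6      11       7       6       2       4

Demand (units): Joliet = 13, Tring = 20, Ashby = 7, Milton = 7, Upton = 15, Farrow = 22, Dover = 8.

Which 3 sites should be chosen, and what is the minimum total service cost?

Choose Sutton, Quay and Norris; total service cost 369.

With exactly 3 open, each work cell uses its cheapest among the chosen.
{Sutton, Quay, Norris}: Joliet→Quay 5·13=65, Tring→Sutton 6·20=120, Ashby→Quay 4·7=28, Milton→Quay 5·7=35, Upton→Sutton 3·15=45, Farrow→Norris 2·22=44, Dover→Norris 4·8=32. Service cost 369.
{York, Quay, Norris}: service cost 378
{York, Sutton, Norris}: service cost 410
Among all 4 size-3 choices, {Sutton, Quay, Norris} is lowest.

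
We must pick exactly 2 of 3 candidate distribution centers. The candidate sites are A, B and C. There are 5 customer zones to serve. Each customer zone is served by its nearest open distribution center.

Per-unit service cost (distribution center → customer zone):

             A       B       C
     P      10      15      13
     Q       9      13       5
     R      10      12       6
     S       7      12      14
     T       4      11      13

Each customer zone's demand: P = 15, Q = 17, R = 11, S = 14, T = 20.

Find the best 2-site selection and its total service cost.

Choose A and C; total service cost 479.

With exactly 2 open, each customer zone uses its cheapest among the chosen.
{A, C}: P→A 10·15=150, Q→C 5·17=85, R→C 6·11=66, S→A 7·14=98, T→A 4·20=80. Service cost 479.
{A, B}: service cost 591
{B, C}: service cost 734
Among all 3 size-2 choices, {A, C} is lowest.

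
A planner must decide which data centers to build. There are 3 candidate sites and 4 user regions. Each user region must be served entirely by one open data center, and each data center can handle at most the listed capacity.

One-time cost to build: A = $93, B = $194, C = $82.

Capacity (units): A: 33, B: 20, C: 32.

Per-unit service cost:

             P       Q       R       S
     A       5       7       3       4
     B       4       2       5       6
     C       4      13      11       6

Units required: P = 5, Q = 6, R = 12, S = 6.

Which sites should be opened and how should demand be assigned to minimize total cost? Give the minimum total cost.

Minimum total cost: 220

Open {A}: P→A 5·5=25, Q→A 7·6=42, R→A 3·12=36, S→A 4·6=24.
Loads: A carries 29/33. Service 127; fixed 93; total 220.
Next best feasible plan costs 297.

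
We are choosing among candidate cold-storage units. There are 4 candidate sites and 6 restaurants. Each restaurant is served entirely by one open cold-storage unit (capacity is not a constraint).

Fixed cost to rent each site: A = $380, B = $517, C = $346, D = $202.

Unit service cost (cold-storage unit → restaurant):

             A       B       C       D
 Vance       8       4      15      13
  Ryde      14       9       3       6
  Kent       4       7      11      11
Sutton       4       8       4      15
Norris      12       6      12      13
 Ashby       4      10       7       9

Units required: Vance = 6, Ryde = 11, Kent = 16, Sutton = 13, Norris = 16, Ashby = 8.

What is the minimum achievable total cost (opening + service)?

Minimum total cost: 922

For any fixed open set, each restaurant goes to its cheapest open site; total = fixed + service.
{A}: Vance→A 8·6=48, Ryde→A 14·11=154, Kent→A 4·16=64, Sutton→A 4·13=52, Norris→A 12·16=192, Ashby→A 4·8=32. Service 542; fixed 380; total 922.
{C}: service 599 + fixed 346 = 945
{D}: service 795 + fixed 202 = 997
{A, B, C, D}: service 301 + fixed 1445 = 1746
No other subset beats 922.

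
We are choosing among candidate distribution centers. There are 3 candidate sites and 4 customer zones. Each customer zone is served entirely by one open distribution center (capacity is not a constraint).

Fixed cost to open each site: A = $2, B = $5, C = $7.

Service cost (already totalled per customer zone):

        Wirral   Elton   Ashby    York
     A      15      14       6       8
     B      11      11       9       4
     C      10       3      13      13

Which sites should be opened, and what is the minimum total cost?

Open A and C; minimum total cost 36.

For any fixed open set, each customer zone goes to its cheapest open site; total = fixed + service.
{A, C}: Wirral→C 10, Elton→C 3, Ashby→A 6, York→A 8. Service 27; fixed 9; total 36.
{A, B, C}: service 23 + fixed 14 = 37
{B, C}: service 26 + fixed 12 = 38
{A}: service 43 + fixed 2 = 45
No other subset beats 36.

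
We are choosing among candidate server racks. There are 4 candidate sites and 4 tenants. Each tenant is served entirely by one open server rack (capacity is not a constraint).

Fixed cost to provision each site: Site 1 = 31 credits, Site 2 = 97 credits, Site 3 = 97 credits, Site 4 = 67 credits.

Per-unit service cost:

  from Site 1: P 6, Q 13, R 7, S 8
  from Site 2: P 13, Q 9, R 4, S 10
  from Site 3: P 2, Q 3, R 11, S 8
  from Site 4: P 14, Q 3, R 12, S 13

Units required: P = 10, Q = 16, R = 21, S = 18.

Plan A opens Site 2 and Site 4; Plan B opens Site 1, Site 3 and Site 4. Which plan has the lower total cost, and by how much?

Plan B is cheaper by 52.

Plan A: {Site 2, Site 4}: P→Site 2 13·10=130, Q→Site 4 3·16=48, R→Site 2 4·21=84, S→Site 2 10·18=180. Service 442; fixed 164; total 606.
Plan B: {Site 1, Site 3, Site 4}: P→Site 3 2·10=20, Q→Site 3 3·16=48, R→Site 1 7·21=147, S→Site 1 8·18=144. Service 359; fixed 195; total 554.
Difference: |606 − 554| = 52.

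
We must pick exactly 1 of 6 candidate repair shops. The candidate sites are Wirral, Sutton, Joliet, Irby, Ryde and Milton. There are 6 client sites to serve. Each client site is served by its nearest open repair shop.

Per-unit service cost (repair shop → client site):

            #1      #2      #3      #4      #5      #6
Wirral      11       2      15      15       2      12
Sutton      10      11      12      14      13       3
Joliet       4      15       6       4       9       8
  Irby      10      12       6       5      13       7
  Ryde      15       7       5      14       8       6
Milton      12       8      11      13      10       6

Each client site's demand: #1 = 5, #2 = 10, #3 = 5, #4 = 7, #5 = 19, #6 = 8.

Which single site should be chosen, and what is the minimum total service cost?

Choose Wirral only; total service cost 389.

With exactly 1 open, each client site uses its cheapest among the chosen.
{Wirral}: #1→Wirral 11·5=55, #2→Wirral 2·10=20, #3→Wirral 15·5=75, #4→Wirral 15·7=105, #5→Wirral 2·19=38, #6→Wirral 12·8=96. Service cost 389.
{Joliet}: service cost 463
{Ryde}: service cost 468
Among all 6 size-1 choices, {Wirral} is lowest.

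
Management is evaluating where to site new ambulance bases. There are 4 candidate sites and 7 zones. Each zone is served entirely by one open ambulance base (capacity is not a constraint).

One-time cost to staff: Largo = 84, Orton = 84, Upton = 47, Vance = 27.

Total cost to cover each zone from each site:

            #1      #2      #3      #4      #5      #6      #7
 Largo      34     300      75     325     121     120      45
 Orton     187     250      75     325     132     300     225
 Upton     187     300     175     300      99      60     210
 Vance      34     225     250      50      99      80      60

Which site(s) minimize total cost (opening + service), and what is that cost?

For any fixed open set, each zone goes to its cheapest open site; total = fixed + service.
{Largo, Vance}: #1→Largo 34, #2→Vance 225, #3→Largo 75, #4→Vance 50, #5→Vance 99, #6→Vance 80, #7→Largo 45. Service 608; fixed 111; total 719.
{Orton, Vance}: service 623 + fixed 111 = 734
{Largo, Upton, Vance}: service 588 + fixed 158 = 746
{Largo, Orton, Upton, Vance}: service 588 + fixed 242 = 830
No other subset beats 719.

Open Largo and Vance; minimum total cost 719.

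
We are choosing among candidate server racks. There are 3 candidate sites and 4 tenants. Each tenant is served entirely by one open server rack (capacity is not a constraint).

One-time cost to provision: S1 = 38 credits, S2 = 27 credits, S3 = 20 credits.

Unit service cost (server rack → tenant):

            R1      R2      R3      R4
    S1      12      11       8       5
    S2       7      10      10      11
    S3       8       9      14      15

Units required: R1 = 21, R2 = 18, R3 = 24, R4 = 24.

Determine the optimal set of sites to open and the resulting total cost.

Open S1 and S3; minimum total cost 700.

For any fixed open set, each tenant goes to its cheapest open site; total = fixed + service.
{S1, S3}: R1→S3 8·21=168, R2→S3 9·18=162, R3→S1 8·24=192, R4→S1 5·24=120. Service 642; fixed 58; total 700.
{S1, S2}: service 639 + fixed 65 = 704
{S1, S2, S3}: R1→S2 7·21=147, R2→S3 9·18=162, R3→S1 8·24=192, R4→S1 5·24=120. Service 621; fixed 85; total 706.
{S3}: R1→S3 8·21=168, R2→S3 9·18=162, R3→S3 14·24=336, R4→S3 15·24=360. Service 1026; fixed 20; total 1046.
No other subset beats 700.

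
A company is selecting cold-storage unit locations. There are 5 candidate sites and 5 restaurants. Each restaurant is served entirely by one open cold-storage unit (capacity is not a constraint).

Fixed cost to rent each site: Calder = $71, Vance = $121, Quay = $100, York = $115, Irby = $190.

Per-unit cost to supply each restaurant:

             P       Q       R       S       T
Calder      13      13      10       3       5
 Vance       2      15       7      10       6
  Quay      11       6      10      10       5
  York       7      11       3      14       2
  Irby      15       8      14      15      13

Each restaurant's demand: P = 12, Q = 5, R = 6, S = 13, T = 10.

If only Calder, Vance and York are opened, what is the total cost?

Total cost: 463

Each restaurant is assigned to its cheapest site among the open ones.
{Calder, Vance, York}: P→Vance 2·12=24, Q→York 11·5=55, R→York 3·6=18, S→Calder 3·13=39, T→York 2·10=20. Service 156; fixed 307; total 463.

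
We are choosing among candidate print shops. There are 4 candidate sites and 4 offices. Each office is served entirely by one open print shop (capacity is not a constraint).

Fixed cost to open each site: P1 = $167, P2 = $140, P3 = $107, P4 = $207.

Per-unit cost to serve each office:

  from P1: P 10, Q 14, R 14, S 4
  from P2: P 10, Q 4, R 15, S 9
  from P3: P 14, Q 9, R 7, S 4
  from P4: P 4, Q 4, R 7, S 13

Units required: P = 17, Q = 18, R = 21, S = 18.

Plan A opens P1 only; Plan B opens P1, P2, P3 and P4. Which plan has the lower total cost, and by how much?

Plan A: {P1}: P→P1 10·17=170, Q→P1 14·18=252, R→P1 14·21=294, S→P1 4·18=72. Service 788; fixed 167; total 955.
Plan B: {P1, P2, P3, P4}: P→P4 4·17=68, Q→P2 4·18=72, R→P3 7·21=147, S→P1 4·18=72. Service 359; fixed 621; total 980.
Difference: |955 − 980| = 25.

Plan A is cheaper by 25.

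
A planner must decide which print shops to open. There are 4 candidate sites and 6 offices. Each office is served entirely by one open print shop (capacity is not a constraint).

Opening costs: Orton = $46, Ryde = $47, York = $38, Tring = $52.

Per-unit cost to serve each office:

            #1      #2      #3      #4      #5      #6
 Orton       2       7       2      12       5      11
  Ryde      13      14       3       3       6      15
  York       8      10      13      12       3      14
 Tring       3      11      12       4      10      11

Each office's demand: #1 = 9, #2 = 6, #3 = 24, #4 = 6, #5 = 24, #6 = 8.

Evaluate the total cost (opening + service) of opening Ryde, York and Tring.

Each office is assigned to its cheapest site among the open ones.
{Ryde, York, Tring}: #1→Tring 3·9=27, #2→York 10·6=60, #3→Ryde 3·24=72, #4→Ryde 3·6=18, #5→York 3·24=72, #6→Tring 11·8=88. Service 337; fixed 137; total 474.

Total cost: 474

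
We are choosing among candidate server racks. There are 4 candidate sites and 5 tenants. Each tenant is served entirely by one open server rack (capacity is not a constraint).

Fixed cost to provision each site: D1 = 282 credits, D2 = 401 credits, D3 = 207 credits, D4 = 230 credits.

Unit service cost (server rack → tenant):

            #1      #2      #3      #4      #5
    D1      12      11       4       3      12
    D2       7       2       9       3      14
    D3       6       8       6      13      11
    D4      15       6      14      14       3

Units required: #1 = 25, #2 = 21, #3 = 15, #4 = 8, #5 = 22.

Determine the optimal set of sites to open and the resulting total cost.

Open D3 only; minimum total cost 961.

For any fixed open set, each tenant goes to its cheapest open site; total = fixed + service.
{D3}: #1→D3 6·25=150, #2→D3 8·21=168, #3→D3 6·15=90, #4→D3 13·8=104, #5→D3 11·22=242. Service 754; fixed 207; total 961.
{D3, D4}: service 536 + fixed 437 = 973
{D2, D4}: service 442 + fixed 631 = 1073
{D1, D2, D3, D4}: service 342 + fixed 1120 = 1462
No other subset beats 961.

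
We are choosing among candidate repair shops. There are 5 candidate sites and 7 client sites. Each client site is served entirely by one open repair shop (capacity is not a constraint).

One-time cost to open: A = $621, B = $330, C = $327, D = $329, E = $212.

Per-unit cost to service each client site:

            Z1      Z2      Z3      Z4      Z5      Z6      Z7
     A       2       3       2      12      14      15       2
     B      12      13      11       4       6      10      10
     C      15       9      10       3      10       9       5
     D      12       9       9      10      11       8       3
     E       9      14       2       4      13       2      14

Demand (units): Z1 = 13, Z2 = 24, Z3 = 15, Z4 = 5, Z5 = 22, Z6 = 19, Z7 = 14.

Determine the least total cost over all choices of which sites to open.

Minimum total cost: 1235

For any fixed open set, each client site goes to its cheapest open site; total = fixed + service.
{E}: Z1→E 9·13=117, Z2→E 14·24=336, Z3→E 2·15=30, Z4→E 4·5=20, Z5→E 13·22=286, Z6→E 2·19=38, Z7→E 14·14=196. Service 1023; fixed 212; total 1235.
{C, E}: Z1→E 9·13=117, Z2→C 9·24=216, Z3→E 2·15=30, Z4→C 3·5=15, Z5→C 10·22=220, Z6→E 2·19=38, Z7→C 5·14=70. Service 706; fixed 539; total 1245.
{D, E}: Z1→E 9·13=117, Z2→D 9·24=216, Z3→E 2·15=30, Z4→E 4·5=20, Z5→D 11·22=242, Z6→E 2·19=38, Z7→D 3·14=42. Service 705; fixed 541; total 1246.
{A, B, C, D, E}: service 341 + fixed 1819 = 2160
No other subset beats 1235.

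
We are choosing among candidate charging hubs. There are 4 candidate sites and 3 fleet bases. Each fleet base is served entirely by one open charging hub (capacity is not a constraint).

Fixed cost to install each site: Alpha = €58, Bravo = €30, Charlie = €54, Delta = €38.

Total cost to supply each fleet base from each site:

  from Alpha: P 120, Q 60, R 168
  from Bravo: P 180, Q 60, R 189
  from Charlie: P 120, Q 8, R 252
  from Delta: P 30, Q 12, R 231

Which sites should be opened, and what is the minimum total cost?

For any fixed open set, each fleet base goes to its cheapest open site; total = fixed + service.
{Bravo, Delta}: P→Delta 30, Q→Delta 12, R→Bravo 189. Service 231; fixed 68; total 299.
{Alpha, Delta}: P→Delta 30, Q→Delta 12, R→Alpha 168. Service 210; fixed 96; total 306.
{Delta}: P→Delta 30, Q→Delta 12, R→Delta 231. Service 273; fixed 38; total 311.
{Alpha, Bravo, Charlie, Delta}: service 206 + fixed 180 = 386
No other subset beats 299.

Open Bravo and Delta; minimum total cost 299.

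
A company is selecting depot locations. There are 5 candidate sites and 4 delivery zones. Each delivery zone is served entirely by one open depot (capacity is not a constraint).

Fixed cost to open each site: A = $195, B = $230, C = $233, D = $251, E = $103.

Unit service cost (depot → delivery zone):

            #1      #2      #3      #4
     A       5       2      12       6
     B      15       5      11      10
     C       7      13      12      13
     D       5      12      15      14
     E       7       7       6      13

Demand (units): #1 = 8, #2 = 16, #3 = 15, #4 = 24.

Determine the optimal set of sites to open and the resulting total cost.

For any fixed open set, each delivery zone goes to its cheapest open site; total = fixed + service.
{A}: #1→A 5·8=40, #2→A 2·16=32, #3→A 12·15=180, #4→A 6·24=144. Service 396; fixed 195; total 591.
{A, E}: #1→A 5·8=40, #2→A 2·16=32, #3→E 6·15=90, #4→A 6·24=144. Service 306; fixed 298; total 604.
{E}: #1→E 7·8=56, #2→E 7·16=112, #3→E 6·15=90, #4→E 13·24=312. Service 570; fixed 103; total 673.
{A, B, C, D, E}: service 306 + fixed 1012 = 1318
No other subset beats 591.

Open A only; minimum total cost 591.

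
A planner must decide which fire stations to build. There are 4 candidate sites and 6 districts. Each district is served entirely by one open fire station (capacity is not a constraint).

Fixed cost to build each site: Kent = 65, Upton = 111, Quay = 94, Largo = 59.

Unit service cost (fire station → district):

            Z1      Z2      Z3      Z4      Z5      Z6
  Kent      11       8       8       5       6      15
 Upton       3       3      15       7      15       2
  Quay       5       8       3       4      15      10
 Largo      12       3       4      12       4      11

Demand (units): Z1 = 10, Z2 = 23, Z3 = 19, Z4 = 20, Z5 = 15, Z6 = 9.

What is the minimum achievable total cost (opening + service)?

For any fixed open set, each district goes to its cheapest open site; total = fixed + service.
{Quay, Largo}: Z1→Quay 5·10=50, Z2→Largo 3·23=69, Z3→Quay 3·19=57, Z4→Quay 4·20=80, Z5→Largo 4·15=60, Z6→Quay 10·9=90. Service 406; fixed 153; total 559.
{Upton, Largo}: Z1→Upton 3·10=30, Z2→Upton 3·23=69, Z3→Largo 4·19=76, Z4→Upton 7·20=140, Z5→Largo 4·15=60, Z6→Upton 2·9=18. Service 393; fixed 170; total 563.
{Upton, Quay, Largo}: Z1→Upton 3·10=30, Z2→Upton 3·23=69, Z3→Quay 3·19=57, Z4→Quay 4·20=80, Z5→Largo 4·15=60, Z6→Upton 2·9=18. Service 314; fixed 264; total 578.
{Kent, Upton, Quay, Largo}: service 314 + fixed 329 = 643
No other subset beats 559.

Minimum total cost: 559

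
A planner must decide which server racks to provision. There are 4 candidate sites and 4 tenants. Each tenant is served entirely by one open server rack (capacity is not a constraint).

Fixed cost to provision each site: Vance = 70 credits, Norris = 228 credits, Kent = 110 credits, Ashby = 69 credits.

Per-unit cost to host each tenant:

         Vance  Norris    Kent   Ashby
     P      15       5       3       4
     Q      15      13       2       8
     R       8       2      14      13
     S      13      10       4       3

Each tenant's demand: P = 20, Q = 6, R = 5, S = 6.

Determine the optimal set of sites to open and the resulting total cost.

Open Kent only; minimum total cost 276.

For any fixed open set, each tenant goes to its cheapest open site; total = fixed + service.
{Kent}: P→Kent 3·20=60, Q→Kent 2·6=12, R→Kent 14·5=70, S→Kent 4·6=24. Service 166; fixed 110; total 276.
{Ashby}: service 211 + fixed 69 = 280
{Vance, Kent}: service 136 + fixed 180 = 316
{Vance, Norris, Kent, Ashby}: P→Kent 3·20=60, Q→Kent 2·6=12, R→Norris 2·5=10, S→Ashby 3·6=18. Service 100; fixed 477; total 577.
No other subset beats 276.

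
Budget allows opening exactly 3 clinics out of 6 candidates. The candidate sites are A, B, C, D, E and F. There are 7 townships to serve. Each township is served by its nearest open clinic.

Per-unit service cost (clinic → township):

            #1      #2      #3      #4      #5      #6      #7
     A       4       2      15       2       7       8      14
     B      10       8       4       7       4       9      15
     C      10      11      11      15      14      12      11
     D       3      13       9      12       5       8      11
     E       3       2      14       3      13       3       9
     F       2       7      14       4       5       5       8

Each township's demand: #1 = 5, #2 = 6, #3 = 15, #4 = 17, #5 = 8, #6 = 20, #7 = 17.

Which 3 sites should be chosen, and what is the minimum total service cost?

With exactly 3 open, each township uses its cheapest among the chosen.
{B, E, F}: #1→F 2·5=10, #2→E 2·6=12, #3→B 4·15=60, #4→E 3·17=51, #5→B 4·8=32, #6→E 3·20=60, #7→F 8·17=136. Service cost 361.
{A, B, E}: service cost 366
{B, C, E}: service cost 383
Among all 20 size-3 choices, {B, E, F} is lowest.

Choose B, E and F; total service cost 361.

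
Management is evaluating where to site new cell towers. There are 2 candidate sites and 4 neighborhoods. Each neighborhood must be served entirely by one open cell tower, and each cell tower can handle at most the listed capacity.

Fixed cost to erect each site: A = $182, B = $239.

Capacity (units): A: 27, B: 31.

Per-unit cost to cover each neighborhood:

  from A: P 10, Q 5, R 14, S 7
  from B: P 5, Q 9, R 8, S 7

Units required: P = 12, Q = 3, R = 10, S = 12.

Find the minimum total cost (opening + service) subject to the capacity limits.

Open {A, B}: P→B 5·12=60, Q→A 5·3=15, R→B 8·10=80, S→A 7·12=84.
Loads: A carries 15/27, B carries 22/31. Service 239; fixed 421; total 660.
Next best feasible plan costs 672.

Minimum total cost: 660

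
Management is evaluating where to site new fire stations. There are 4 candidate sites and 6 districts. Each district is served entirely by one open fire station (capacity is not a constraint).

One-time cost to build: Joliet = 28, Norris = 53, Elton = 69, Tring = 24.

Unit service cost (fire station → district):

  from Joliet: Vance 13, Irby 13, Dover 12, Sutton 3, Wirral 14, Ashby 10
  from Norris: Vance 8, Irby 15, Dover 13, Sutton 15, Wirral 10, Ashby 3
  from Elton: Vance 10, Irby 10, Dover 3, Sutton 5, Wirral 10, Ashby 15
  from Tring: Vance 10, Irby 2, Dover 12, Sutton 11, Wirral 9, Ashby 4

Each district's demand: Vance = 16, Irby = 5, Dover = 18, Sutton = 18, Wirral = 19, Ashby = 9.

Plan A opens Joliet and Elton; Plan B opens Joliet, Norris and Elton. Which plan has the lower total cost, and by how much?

Plan A: {Joliet, Elton}: Vance→Elton 10·16=160, Irby→Elton 10·5=50, Dover→Elton 3·18=54, Sutton→Joliet 3·18=54, Wirral→Elton 10·19=190, Ashby→Joliet 10·9=90. Service 598; fixed 97; total 695.
Plan B: {Joliet, Norris, Elton}: Vance→Norris 8·16=128, Irby→Elton 10·5=50, Dover→Elton 3·18=54, Sutton→Joliet 3·18=54, Wirral→Norris 10·19=190, Ashby→Norris 3·9=27. Service 503; fixed 150; total 653.
Difference: |695 − 653| = 42.

Plan B is cheaper by 42.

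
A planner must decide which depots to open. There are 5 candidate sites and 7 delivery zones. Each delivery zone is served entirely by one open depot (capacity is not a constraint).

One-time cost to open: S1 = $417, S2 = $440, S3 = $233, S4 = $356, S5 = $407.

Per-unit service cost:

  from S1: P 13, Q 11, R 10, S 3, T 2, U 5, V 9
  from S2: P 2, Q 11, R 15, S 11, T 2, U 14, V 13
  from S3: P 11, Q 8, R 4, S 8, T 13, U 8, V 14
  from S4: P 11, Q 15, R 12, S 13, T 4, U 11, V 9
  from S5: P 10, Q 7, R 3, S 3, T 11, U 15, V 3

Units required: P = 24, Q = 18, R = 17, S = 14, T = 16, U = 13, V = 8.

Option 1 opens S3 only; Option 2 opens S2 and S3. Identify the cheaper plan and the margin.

Option 1 is cheaper by 40.

Option 1: {S3}: P→S3 11·24=264, Q→S3 8·18=144, R→S3 4·17=68, S→S3 8·14=112, T→S3 13·16=208, U→S3 8·13=104, V→S3 14·8=112. Service 1012; fixed 233; total 1245.
Option 2: {S2, S3}: P→S2 2·24=48, Q→S3 8·18=144, R→S3 4·17=68, S→S3 8·14=112, T→S2 2·16=32, U→S3 8·13=104, V→S2 13·8=104. Service 612; fixed 673; total 1285.
Difference: |1245 − 1285| = 40.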